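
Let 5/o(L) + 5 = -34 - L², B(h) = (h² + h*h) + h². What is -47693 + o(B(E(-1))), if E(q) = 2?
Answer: -8727824/183 ≈ -47693.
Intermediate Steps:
B(h) = 3*h² (B(h) = (h² + h²) + h² = 2*h² + h² = 3*h²)
o(L) = 5/(-39 - L²) (o(L) = 5/(-5 + (-34 - L²)) = 5/(-39 - L²))
-47693 + o(B(E(-1))) = -47693 - 5/(39 + (3*2²)²) = -47693 - 5/(39 + (3*4)²) = -47693 - 5/(39 + 12²) = -47693 - 5/(39 + 144) = -47693 - 5/183 = -8727824/183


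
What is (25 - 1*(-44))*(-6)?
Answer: -414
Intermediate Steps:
(25 - 1*(-44))*(-6) = (25 + 44)*(-6) = 69*(-6) = -414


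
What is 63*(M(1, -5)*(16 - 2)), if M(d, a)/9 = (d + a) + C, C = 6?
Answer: 15876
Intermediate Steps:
M(d, a) = 54 + 9*a + 9*d (M(d, a) = 9*((d + a) + 6) = 9*((a + d) + 6) = 9*(6 + a + d) = 54 + 9*a + 9*d)
63*(M(1, -5)*(16 - 2)) = 63*((54 + 9*(-5) + 9*1)*(16 - 2)) = 63*((54 - 45 + 9)*14) = 63*(18*14) = 63*252 = 15876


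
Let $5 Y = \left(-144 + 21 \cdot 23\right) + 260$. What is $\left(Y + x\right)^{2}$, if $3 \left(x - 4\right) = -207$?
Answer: $\frac{75076}{25} \approx 3003.0$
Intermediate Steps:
$Y = \frac{599}{5}$ ($Y = \frac{\left(-144 + 21 \cdot 23\right) + 260}{5} = \frac{\left(-144 + 483\right) + 260}{5} = \frac{339 + 260}{5} = \frac{1}{5} \cdot 599 = \frac{599}{5} \approx 119.8$)
$x = -65$ ($x = 4 + \frac{1}{3} \left(-207\right) = 4 - 69 = -65$)
$\left(Y + x\right)^{2} = \left(\frac{599}{5} - 65\right)^{2} = \left(\frac{274}{5}\right)^{2} = \frac{75076}{25}$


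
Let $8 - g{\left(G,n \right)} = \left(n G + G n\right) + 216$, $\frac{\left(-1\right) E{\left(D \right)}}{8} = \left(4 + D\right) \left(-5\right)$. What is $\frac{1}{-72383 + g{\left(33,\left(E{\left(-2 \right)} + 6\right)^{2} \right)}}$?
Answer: $- \frac{1}{560727} \approx -1.7834 \cdot 10^{-6}$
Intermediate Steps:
$E{\left(D \right)} = 160 + 40 D$ ($E{\left(D \right)} = - 8 \left(4 + D\right) \left(-5\right) = - 8 \left(-20 - 5 D\right) = 160 + 40 D$)
$g{\left(G,n \right)} = -208 - 2 G n$ ($g{\left(G,n \right)} = 8 - \left(\left(n G + G n\right) + 216\right) = 8 - \left(\left(G n + G n\right) + 216\right) = 8 - \left(2 G n + 216\right) = 8 - \left(216 + 2 G n\right) = -208 - 2 G n$)
$\frac{1}{-72383 + g{\left(33,\left(E{\left(-2 \right)} + 6\right)^{2} \right)}} = \frac{1}{-72383 - \left(208 + 66 \left(\left(160 + 40 \left(-2\right)\right) + 6\right)^{2}\right)} = \frac{1}{-72383 - \left(208 + 66 \left(\left(160 - 80\right) + 6\right)^{2}\right)} = \frac{1}{-72383 - \left(208 + 66 \left(80 + 6\right)^{2}\right)} = \frac{1}{-72383 - \left(208 + 66 \cdot 86^{2}\right)} = \frac{1}{-72383 - \left(208 + 66 \cdot 7396\right)} = \frac{1}{-72383 - 488344} = \frac{1}{-560727} = - \frac{1}{560727}$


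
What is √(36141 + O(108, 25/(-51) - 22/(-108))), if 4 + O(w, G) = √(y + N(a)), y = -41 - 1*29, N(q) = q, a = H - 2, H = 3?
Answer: √(36137 + I*√69) ≈ 190.1 + 0.022*I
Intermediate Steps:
a = 1 (a = 3 - 2 = 1)
y = -70 (y = -41 - 29 = -70)
O(w, G) = -4 + I*√69 (O(w, G) = -4 + √(-70 + 1) = -4 + √(-69) = -4 + I*√69)
√(36141 + O(108, 25/(-51) - 22/(-108))) = √(36141 + (-4 + I*√69)) = √(36137 + I*√69)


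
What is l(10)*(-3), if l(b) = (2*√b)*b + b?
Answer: -30 - 60*√10 ≈ -219.74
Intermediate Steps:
l(b) = b + 2*b^(3/2) (l(b) = 2*b^(3/2) + b = b + 2*b^(3/2))
l(10)*(-3) = (10 + 2*10^(3/2))*(-3) = (10 + 2*(10*√10))*(-3) = (10 + 20*√10)*(-3) = -30 - 60*√10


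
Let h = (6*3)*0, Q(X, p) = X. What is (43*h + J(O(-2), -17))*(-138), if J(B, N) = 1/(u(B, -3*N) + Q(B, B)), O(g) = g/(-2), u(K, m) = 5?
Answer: -23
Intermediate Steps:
h = 0 (h = 18*0 = 0)
O(g) = -g/2 (O(g) = g*(-½) = -g/2)
J(B, N) = 1/(5 + B)
(43*h + J(O(-2), -17))*(-138) = (43*0 + 1/(5 - ½*(-2)))*(-138) = (0 + 1/(5 + 1))*(-138) = (0 + 1/6)*(-138) = (0 + ⅙)*(-138) = (⅙)*(-138) = -23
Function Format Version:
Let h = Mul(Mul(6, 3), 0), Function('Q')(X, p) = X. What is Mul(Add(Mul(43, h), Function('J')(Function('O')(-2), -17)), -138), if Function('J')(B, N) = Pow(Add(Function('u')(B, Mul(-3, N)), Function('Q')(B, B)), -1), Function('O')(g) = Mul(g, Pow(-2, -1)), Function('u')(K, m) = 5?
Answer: -23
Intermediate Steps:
h = 0 (h = Mul(18, 0) = 0)
Function('O')(g) = Mul(Rational(-1, 2), g) (Function('O')(g) = Mul(g, Rational(-1, 2)) = Mul(Rational(-1, 2), g))
Function('J')(B, N) = Pow(Add(5, B), -1)
Mul(Add(Mul(43, h), Function('J')(Function('O')(-2), -17)), -138) = Mul(Add(Mul(43, 0), Pow(Add(5, Mul(Rational(-1, 2), -2)), -1)), -138) = Mul(Add(0, Pow(Add(5, 1), -1)), -138) = Mul(Add(0, Pow(6, -1)), -138) = Mul(Add(0, Rational(1, 6)), -138) = Mul(Rational(1, 6), -138) = -23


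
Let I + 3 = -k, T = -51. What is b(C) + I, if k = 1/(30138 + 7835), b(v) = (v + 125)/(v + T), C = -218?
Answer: -27112991/10214737 ≈ -2.6543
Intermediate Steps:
b(v) = (125 + v)/(-51 + v) (b(v) = (v + 125)/(v - 51) = (125 + v)/(-51 + v))
k = 1/37973 ≈ 2.6334e-5
I = -113920/37973 (I = -3 - 1*1/37973 = -3 - 1/37973 = -113920/37973 ≈ -3.0000)
b(C) + I = (125 - 218)/(-51 - 218) - 113920/37973 = -93/(-269) - 113920/37973 = -1/269*(-93) - 113920/37973 = 93/269 - 113920/37973 = -27112991/10214737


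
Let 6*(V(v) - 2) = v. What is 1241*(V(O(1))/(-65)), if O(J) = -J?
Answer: -13651/390 ≈ -35.003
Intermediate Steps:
V(v) = 2 + v/6
1241*(V(O(1))/(-65)) = 1241*((2 + (-1*1)/6)/(-65)) = 1241*((2 + (⅙)*(-1))*(-1/65)) = 1241*((2 - ⅙)*(-1/65)) = 1241*((11/6)*(-1/65)) = 1241*(-11/390) = -13651/390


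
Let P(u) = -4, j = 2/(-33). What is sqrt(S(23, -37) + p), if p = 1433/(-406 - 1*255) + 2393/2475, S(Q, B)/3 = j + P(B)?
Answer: 2*I*sqrt(39797913023)/109065 ≈ 3.6583*I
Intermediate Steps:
j = -2/33 (j = 2*(-1/33) = -2/33 ≈ -0.060606)
S(Q, B) = -134/11 (S(Q, B) = 3*(-2/33 - 4) = 3*(-134/33) = -134/11)
p = -1964902/1635975 (p = 1433/(-406 - 255) + 2393*(1/2475) = 1433/(-661) + 2393/2475 = 1433*(-1/661) + 2393/2475 = -1433/661 + 2393/2475 = -1964902/1635975 ≈ -1.2011)
sqrt(S(23, -37) + p) = sqrt(-134/11 - 1964902/1635975) = sqrt(-21894052/1635975) = 2*I*sqrt(39797913023)/109065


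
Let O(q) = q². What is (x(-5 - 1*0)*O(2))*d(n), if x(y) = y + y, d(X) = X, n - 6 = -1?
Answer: -200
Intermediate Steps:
n = 5 (n = 6 - 1 = 5)
x(y) = 2*y
(x(-5 - 1*0)*O(2))*d(n) = ((2*(-5 - 1*0))*2²)*5 = ((2*(-5 + 0))*4)*5 = ((2*(-5))*4)*5 = -10*4*5 = -40*5 = -200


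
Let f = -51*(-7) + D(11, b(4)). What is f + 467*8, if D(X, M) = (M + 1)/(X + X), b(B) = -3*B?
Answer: 8185/2 ≈ 4092.5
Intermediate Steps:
D(X, M) = (1 + M)/(2*X) (D(X, M) = (1 + M)/((2*X)) = (1 + M)*(1/(2*X)) = (1 + M)/(2*X))
f = 713/2 (f = -51*(-7) + (½)*(1 - 3*4)/11 = 357 + (½)*(1/11)*(1 - 12) = 357 + (½)*(1/11)*(-11) = 357 - ½ = 713/2 ≈ 356.50)
f + 467*8 = 713/2 + 467*8 = 713/2 + 3736 = 8185/2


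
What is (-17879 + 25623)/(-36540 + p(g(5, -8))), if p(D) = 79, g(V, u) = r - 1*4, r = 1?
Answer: -7744/36461 ≈ -0.21239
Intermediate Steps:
g(V, u) = -3 (g(V, u) = 1 - 1*4 = 1 - 4 = -3)
(-17879 + 25623)/(-36540 + p(g(5, -8))) = (-17879 + 25623)/(-36540 + 79) = 7744/(-36461) = 7744*(-1/36461) = -7744/36461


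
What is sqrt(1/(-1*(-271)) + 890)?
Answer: 3*sqrt(7262529)/271 ≈ 29.833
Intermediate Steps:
sqrt(1/(-1*(-271)) + 890) = sqrt(1/271 + 890) = sqrt(241191/271) = 3*sqrt(7262529)/271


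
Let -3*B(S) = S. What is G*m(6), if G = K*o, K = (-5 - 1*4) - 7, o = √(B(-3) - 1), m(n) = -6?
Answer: 0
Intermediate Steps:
B(S) = -S/3
o = 0 (o = √(-⅓*(-3) - 1) = √(1 - 1) = √0 = 0)
K = -16 (K = (-5 - 4) - 7 = -9 - 7 = -16)
G = 0 (G = -16*0 = 0)
G*m(6) = 0*(-6) = 0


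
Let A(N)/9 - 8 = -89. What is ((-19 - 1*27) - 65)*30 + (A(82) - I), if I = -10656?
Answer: 6597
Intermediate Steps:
A(N) = -729 (A(N) = 72 + 9*(-89) = 72 - 801 = -729)
((-19 - 1*27) - 65)*30 + (A(82) - I) = ((-19 - 1*27) - 65)*30 + (-729 - 1*(-10656)) = ((-19 - 27) - 65)*30 + (-729 + 10656) = (-46 - 65)*30 + 9927 = -111*30 + 9927 = -3330 + 9927 = 6597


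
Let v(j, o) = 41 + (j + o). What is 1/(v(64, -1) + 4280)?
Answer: 1/4384 ≈ 0.00022810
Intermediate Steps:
v(j, o) = 41 + j + o
1/(v(64, -1) + 4280) = 1/((41 + 64 - 1) + 4280) = 1/(104 + 4280) = 1/4384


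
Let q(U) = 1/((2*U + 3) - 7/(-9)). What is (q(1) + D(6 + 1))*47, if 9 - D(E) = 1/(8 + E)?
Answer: 333841/780 ≈ 428.00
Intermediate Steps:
q(U) = 1/(34/9 + 2*U) (q(U) = 1/((3 + 2*U) - 7*(-1/9)) = 1/((3 + 2*U) + 7/9) = 1/(34/9 + 2*U))
D(E) = 9 - 1/(8 + E)
(q(1) + D(6 + 1))*47 = (9/(2*(17 + 9*1)) + (71 + 9*(6 + 1))/(8 + (6 + 1)))*47 = (9/(2*(17 + 9)) + (71 + 9*7)/(8 + 7))*47 = ((9/2)/26 + (71 + 63)/15)*47 = ((9/2)*(1/26) + (1/15)*134)*47 = (9/52 + 134/15)*47 = (7103/780)*47 = 333841/780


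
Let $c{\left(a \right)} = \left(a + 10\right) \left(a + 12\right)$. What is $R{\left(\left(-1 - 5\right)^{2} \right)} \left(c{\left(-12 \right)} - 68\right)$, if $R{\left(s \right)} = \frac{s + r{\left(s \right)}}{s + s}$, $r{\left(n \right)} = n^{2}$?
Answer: $-1258$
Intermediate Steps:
$R{\left(s \right)} = \frac{s + s^{2}}{2 s}$ ($R{\left(s \right)} = \frac{s + s^{2}}{s + s} = \frac{s + s^{2}}{2 s}$)
$c{\left(a \right)} = \left(10 + a\right) \left(12 + a\right)$
$R{\left(\left(-1 - 5\right)^{2} \right)} \left(c{\left(-12 \right)} - 68\right) = \left(\frac{1}{2} + \frac{\left(-1 - 5\right)^{2}}{2}\right) \left(\left(120 + \left(-12\right)^{2} + 22 \left(-12\right)\right) - 68\right) = \left(\frac{1}{2} + \frac{\left(-6\right)^{2}}{2}\right) \left(\left(120 + 144 - 264\right) - 68\right) = \left(\frac{1}{2} + \frac{1}{2} \cdot 36\right) \left(0 - 68\right) = \left(\frac{1}{2} + 18\right) \left(-68\right) = \frac{37}{2} \left(-68\right) = -1258$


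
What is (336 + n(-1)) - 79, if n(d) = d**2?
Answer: 258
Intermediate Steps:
(336 + n(-1)) - 79 = (336 + (-1)**2) - 79 = (336 + 1) - 79 = 337 - 79 = 258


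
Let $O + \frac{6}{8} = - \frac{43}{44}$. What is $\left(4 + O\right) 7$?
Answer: $\frac{175}{11} \approx 15.909$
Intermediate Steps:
$O = - \frac{19}{11}$ ($O = - \frac{3}{4} - \frac{43}{44} = - \frac{19}{11} \approx -1.7273$)
$\left(4 + O\right) 7 = \left(4 - \frac{19}{11}\right) 7 = \frac{25}{11} \cdot 7 = \frac{175}{11}$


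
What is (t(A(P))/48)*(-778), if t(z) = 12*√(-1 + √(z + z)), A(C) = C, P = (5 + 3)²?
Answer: -389*√(-1 + 8*√2)/2 ≈ -624.64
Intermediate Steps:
P = 64 (P = 8² = 64)
t(z) = 12*√(-1 + √2*√z) (t(z) = 12*√(-1 + √(2*z)) = 12*√(-1 + √2*√z))
(t(A(P))/48)*(-778) = ((12*√(-1 + √2*√64))/48)*(-778) = ((12*√(-1 + √2*8))*(1/48))*(-778) = ((12*√(-1 + 8*√2))*(1/48))*(-778) = (√(-1 + 8*√2)/4)*(-778) = -389*√(-1 + 8*√2)/2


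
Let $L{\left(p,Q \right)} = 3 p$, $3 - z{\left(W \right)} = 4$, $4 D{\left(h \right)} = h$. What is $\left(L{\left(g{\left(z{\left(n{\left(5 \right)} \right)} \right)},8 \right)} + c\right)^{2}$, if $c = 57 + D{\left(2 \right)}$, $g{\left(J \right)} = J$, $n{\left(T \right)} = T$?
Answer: $\frac{11881}{4} \approx 2970.3$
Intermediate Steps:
$D{\left(h \right)} = \frac{h}{4}$
$z{\left(W \right)} = -1$ ($z{\left(W \right)} = 3 - 4 = -1$)
$c = \frac{115}{2}$ ($c = 57 + \frac{1}{4} \cdot 2 = 57 + \frac{1}{2} = \frac{115}{2} \approx 57.5$)
$\left(L{\left(g{\left(z{\left(n{\left(5 \right)} \right)} \right)},8 \right)} + c\right)^{2} = \left(3 \left(-1\right) + \frac{115}{2}\right)^{2} = \left(-3 + \frac{115}{2}\right)^{2} = \left(\frac{109}{2}\right)^{2} = \frac{11881}{4}$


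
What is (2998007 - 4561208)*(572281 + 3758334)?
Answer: -6769621698615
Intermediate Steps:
(2998007 - 4561208)*(572281 + 3758334) = -1563201*4330615 = -6769621698615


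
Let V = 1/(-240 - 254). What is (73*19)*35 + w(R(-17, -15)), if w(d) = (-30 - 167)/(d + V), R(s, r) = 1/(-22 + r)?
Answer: 29378161/531 ≈ 55326.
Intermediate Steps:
V = -1/494 (V = 1/(-494) = -1/494 ≈ -0.0020243)
w(d) = -197/(-1/494 + d) (w(d) = (-30 - 167)/(d - 1/494) = -197/(-1/494 + d))
(73*19)*35 + w(R(-17, -15)) = (73*19)*35 - 97318/(-1 + 494/(-22 - 15)) = 1387*35 - 97318/(-1 + 494/(-37)) = 48545 - 97318/(-1 + 494*(-1/37)) = 48545 - 97318/(-1 - 494/37) = 48545 - 97318/(-531/37) = 48545 - 97318*(-37/531) = 48545 + 3600766/531 = 29378161/531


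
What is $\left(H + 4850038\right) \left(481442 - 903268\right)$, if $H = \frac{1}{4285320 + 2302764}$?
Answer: $- \frac{6739188720833717209}{3294042} \approx -2.0459 \cdot 10^{12}$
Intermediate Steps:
$H = \frac{1}{6588084} \approx 1.5179 \cdot 10^{-7}$
$\left(H + 4850038\right) \left(481442 - 903268\right) = \left(\frac{1}{6588084} + 4850038\right) \left(481442 - 903268\right) = \frac{31952457747193}{6588084} \left(-421826\right) = - \frac{6739188720833717209}{3294042}$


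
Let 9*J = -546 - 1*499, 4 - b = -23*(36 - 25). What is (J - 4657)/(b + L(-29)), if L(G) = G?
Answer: -21479/1026 ≈ -20.935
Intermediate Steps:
b = 257 (b = 4 - (-23)*(36 - 25) = 4 - (-23)*11 = 4 - 1*(-253) = 4 + 253 = 257)
J = -1045/9 (J = (-546 - 1*499)/9 = (-546 - 499)/9 = (1/9)*(-1045) = -1045/9 ≈ -116.11)
(J - 4657)/(b + L(-29)) = (-1045/9 - 4657)/(257 - 29) = -42958/9/228 = -42958/9*1/228 = -21479/1026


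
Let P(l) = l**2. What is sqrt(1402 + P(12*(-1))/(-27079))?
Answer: sqrt(1028043782506)/27079 ≈ 37.443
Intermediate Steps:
sqrt(1402 + P(12*(-1))/(-27079)) = sqrt(1402 + (12*(-1))**2/(-27079)) = sqrt(1402 + (-12)**2*(-1/27079)) = sqrt(1402 + 144*(-1/27079)) = sqrt(1402 - 144/27079) = sqrt(37964614/27079) = sqrt(1028043782506)/27079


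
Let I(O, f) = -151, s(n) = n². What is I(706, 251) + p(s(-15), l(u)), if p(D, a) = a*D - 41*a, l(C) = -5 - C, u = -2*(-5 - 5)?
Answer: -4751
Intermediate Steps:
u = 20 (u = -2*(-10) = 20)
p(D, a) = -41*a + D*a (p(D, a) = D*a - 41*a = -41*a + D*a)
I(706, 251) + p(s(-15), l(u)) = -151 + (-5 - 1*20)*(-41 + (-15)²) = -151 + (-5 - 20)*(-41 + 225) = -151 - 25*184 = -151 - 4600 = -4751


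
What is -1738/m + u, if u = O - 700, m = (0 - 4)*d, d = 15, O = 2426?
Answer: 52649/30 ≈ 1755.0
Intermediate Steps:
m = -60 (m = (0 - 4)*15 = -4*15 = -60)
u = 1726 (u = 2426 - 700 = 1726)
-1738/m + u = -1738/(-60) + 1726 = -1738*(-1/60) + 1726 = 869/30 + 1726 = 52649/30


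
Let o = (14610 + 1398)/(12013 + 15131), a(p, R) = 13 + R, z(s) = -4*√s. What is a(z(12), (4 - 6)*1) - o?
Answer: 406/39 ≈ 10.410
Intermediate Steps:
o = 23/39 (o = 16008/27144 = 16008*(1/27144) = 23/39 ≈ 0.58974)
a(z(12), (4 - 6)*1) - o = (13 + (4 - 6)*1) - 1*23/39 = (13 - 2*1) - 23/39 = (13 - 2) - 23/39 = 11 - 23/39 = 406/39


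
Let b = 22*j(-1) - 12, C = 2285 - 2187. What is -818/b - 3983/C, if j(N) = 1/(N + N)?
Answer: -1635/322 ≈ -5.0776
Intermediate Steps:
C = 98
j(N) = 1/(2*N)
b = -23 (b = 22*((½)/(-1)) - 12 = 22*((½)*(-1)) - 12 = 22*(-½) - 12 = -11 - 12 = -23)
-818/b - 3983/C = -818/(-23) - 3983/98 = -818*(-1/23) - 3983*1/98 = 818/23 - 569/14 = -1635/322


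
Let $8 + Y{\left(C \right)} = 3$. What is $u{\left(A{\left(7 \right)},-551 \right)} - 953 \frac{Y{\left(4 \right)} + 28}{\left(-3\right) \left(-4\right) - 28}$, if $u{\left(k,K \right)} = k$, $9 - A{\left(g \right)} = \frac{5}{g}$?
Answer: $\frac{154361}{112} \approx 1378.2$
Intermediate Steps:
$Y{\left(C \right)} = -5$ ($Y{\left(C \right)} = -8 + 3 = -5$)
$A{\left(g \right)} = 9 - \frac{5}{g}$
$u{\left(A{\left(7 \right)},-551 \right)} - 953 \frac{Y{\left(4 \right)} + 28}{\left(-3\right) \left(-4\right) - 28} = \left(9 - \frac{5}{7}\right) - 953 \frac{-5 + 28}{\left(-3\right) \left(-4\right) - 28} = \left(9 - \frac{5}{7}\right) - 953 \frac{23}{12 - 28} = \left(9 - \frac{5}{7}\right) - 953 \frac{23}{-16} = \frac{58}{7} - 953 \cdot 23 \left(- \frac{1}{16}\right) = \frac{58}{7} - 953 \left(- \frac{23}{16}\right) = \frac{58}{7} - - \frac{21919}{16} = \frac{58}{7} + \frac{21919}{16} = \frac{154361}{112}$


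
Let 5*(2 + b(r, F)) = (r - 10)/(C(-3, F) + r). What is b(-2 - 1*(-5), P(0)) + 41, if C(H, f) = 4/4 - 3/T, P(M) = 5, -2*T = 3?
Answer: 1163/30 ≈ 38.767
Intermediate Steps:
T = -3/2 (T = -½*3 = -3/2 ≈ -1.5000)
C(H, f) = 3 (C(H, f) = 4/4 - 3/(-3/2) = 4*(¼) - 3*(-⅔) = 1 + 2 = 3)
b(r, F) = -2 + (-10 + r)/(5*(3 + r)) (b(r, F) = -2 + ((r - 10)/(3 + r))/5 = -2 + ((-10 + r)/(3 + r))/5 = -2 + (-10 + r)/(5*(3 + r)))
b(-2 - 1*(-5), P(0)) + 41 = (-40 - 9*(-2 - 1*(-5)))/(5*(3 + (-2 - 1*(-5)))) + 41 = (-40 - 9*(-2 + 5))/(5*(3 + (-2 + 5))) + 41 = (-40 - 9*3)/(5*(3 + 3)) + 41 = (⅕)*(-40 - 27)/6 + 41 = (⅕)*(⅙)*(-67) + 41 = -67/30 + 41 = 1163/30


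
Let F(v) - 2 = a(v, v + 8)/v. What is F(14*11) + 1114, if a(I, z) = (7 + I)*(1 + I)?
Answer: 28117/22 ≈ 1278.0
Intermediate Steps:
a(I, z) = (1 + I)*(7 + I)
F(v) = 2 + (7 + v² + 8*v)/v
F(14*11) + 1114 = (10 + 14*11 + 7/((14*11))) + 1114 = (10 + 154 + 7/154) + 1114 = (10 + 154 + 7*(1/154)) + 1114 = (10 + 154 + 1/22) + 1114 = 3609/22 + 1114 = 28117/22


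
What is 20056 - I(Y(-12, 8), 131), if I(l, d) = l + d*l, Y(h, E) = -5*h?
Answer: 12136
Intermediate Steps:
20056 - I(Y(-12, 8), 131) = 20056 - (-5*(-12))*(1 + 131) = 20056 - 60*132 = 20056 - 1*7920 = 20056 - 7920 = 12136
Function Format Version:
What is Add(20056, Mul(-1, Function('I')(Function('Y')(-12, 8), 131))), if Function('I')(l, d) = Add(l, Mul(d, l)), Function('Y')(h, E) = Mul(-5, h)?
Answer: 12136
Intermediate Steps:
Add(20056, Mul(-1, Function('I')(Function('Y')(-12, 8), 131))) = Add(20056, Mul(-1, Mul(Mul(-5, -12), Add(1, 131)))) = Add(20056, Mul(-1, Mul(60, 132))) = Add(20056, Mul(-1, 7920)) = Add(20056, -7920) = 12136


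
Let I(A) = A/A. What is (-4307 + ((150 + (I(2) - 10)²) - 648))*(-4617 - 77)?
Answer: 22174456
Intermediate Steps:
I(A) = 1
(-4307 + ((150 + (I(2) - 10)²) - 648))*(-4617 - 77) = (-4307 + ((150 + (1 - 10)²) - 648))*(-4617 - 77) = (-4307 + ((150 + (-9)²) - 648))*(-4694) = (-4307 + ((150 + 81) - 648))*(-4694) = (-4307 + (231 - 648))*(-4694) = (-4307 - 417)*(-4694) = -4724*(-4694) = 22174456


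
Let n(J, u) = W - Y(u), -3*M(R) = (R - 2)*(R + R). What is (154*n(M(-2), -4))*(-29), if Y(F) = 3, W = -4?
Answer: 31262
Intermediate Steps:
M(R) = -2*R*(-2 + R)/3 (M(R) = -(R - 2)*(R + R)/3 = -(-2 + R)*2*R/3 = -2*R*(-2 + R)/3)
n(J, u) = -7 (n(J, u) = -4 - 1*3 = -4 - 3 = -7)
(154*n(M(-2), -4))*(-29) = (154*(-7))*(-29) = -1078*(-29) = 31262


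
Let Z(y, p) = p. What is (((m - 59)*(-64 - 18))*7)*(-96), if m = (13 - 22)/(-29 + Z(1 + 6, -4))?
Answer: -35597184/11 ≈ -3.2361e+6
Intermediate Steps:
m = 3/11 (m = (13 - 22)/(-29 - 4) = -9/(-33) = -9*(-1/33) = 3/11 ≈ 0.27273)
(((m - 59)*(-64 - 18))*7)*(-96) = (((3/11 - 59)*(-64 - 18))*7)*(-96) = (-646/11*(-82)*7)*(-96) = ((52972/11)*7)*(-96) = (370804/11)*(-96) = -35597184/11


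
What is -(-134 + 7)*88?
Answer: 11176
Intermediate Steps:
-(-134 + 7)*88 = -(-127)*88 = -1*(-11176) = 11176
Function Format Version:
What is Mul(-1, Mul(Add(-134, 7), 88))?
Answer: 11176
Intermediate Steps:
Mul(-1, Mul(Add(-134, 7), 88)) = Mul(-1, Mul(-127, 88)) = Mul(-1, -11176) = 11176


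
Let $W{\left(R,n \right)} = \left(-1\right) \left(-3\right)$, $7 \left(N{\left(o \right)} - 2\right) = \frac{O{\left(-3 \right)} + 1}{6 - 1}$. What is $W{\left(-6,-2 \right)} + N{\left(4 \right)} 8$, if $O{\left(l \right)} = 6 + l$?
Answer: $\frac{697}{35} \approx 19.914$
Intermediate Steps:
$N{\left(o \right)} = \frac{74}{35}$ ($N{\left(o \right)} = 2 + \frac{\left(\left(6 - 3\right) + 1\right) \frac{1}{6 - 1}}{7} = 2 + \frac{\left(3 + 1\right) \frac{1}{5}}{7} = 2 + \frac{4 \cdot \frac{1}{5}}{7} = 2 + \frac{1}{7} \cdot \frac{4}{5} = 2 + \frac{4}{35} = \frac{74}{35}$)
$W{\left(R,n \right)} = 3$
$W{\left(-6,-2 \right)} + N{\left(4 \right)} 8 = 3 + \frac{74}{35} \cdot 8 = 3 + \frac{592}{35} = \frac{697}{35}$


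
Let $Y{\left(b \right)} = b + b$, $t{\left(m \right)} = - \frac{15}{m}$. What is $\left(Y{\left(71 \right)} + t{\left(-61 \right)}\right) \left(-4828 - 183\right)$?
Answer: $- \frac{43480447}{61} \approx -7.1279 \cdot 10^{5}$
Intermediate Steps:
$Y{\left(b \right)} = 2 b$
$\left(Y{\left(71 \right)} + t{\left(-61 \right)}\right) \left(-4828 - 183\right) = \left(2 \cdot 71 - \frac{15}{-61}\right) \left(-4828 - 183\right) = \left(142 - - \frac{15}{61}\right) \left(-5011\right) = \left(142 + \frac{15}{61}\right) \left(-5011\right) = \frac{8677}{61} \left(-5011\right) = - \frac{43480447}{61}$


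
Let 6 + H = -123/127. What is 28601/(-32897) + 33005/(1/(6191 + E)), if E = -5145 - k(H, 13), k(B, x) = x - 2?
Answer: 1123767248374/32897 ≈ 3.4160e+7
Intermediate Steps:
H = -885/127 (H = -6 - 123/127 = -885/127 ≈ -6.9685)
k(B, x) = -2 + x
E = -5156 (E = -5145 - (-2 + 13) = -5145 - 1*11 = -5145 - 11 = -5156)
28601/(-32897) + 33005/(1/(6191 + E)) = 28601/(-32897) + 33005/(1/(6191 - 5156)) = 28601*(-1/32897) + 33005/(1/1035) = -28601/32897 + 33005/(1/1035) = -28601/32897 + 33005*1035 = -28601/32897 + 34160175 = 1123767248374/32897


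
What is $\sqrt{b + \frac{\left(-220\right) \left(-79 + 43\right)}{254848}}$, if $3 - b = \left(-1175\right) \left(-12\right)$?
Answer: $\frac{i \sqrt{7389292782}}{724} \approx 118.73 i$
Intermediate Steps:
$b = -14097$ ($b = 3 - \left(-1175\right) \left(-12\right) = 3 - 14100 = -14097$)
$\sqrt{b + \frac{\left(-220\right) \left(-79 + 43\right)}{254848}} = \sqrt{-14097 + \frac{\left(-220\right) \left(-79 + 43\right)}{254848}} = \sqrt{-14097 + \left(-220\right) \left(-36\right) \frac{1}{254848}} = \sqrt{-14097 + 7920 \cdot \frac{1}{254848}} = \sqrt{-14097 + \frac{45}{1448}} = \sqrt{- \frac{20412411}{1448}} = \frac{i \sqrt{7389292782}}{724}$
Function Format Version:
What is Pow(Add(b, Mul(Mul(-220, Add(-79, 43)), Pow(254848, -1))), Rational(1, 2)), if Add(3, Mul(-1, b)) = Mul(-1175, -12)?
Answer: Mul(Rational(1, 724), I, Pow(7389292782, Rational(1, 2))) ≈ Mul(118.73, I)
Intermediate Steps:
b = -14097 (b = Add(3, Mul(-1, Mul(-1175, -12))) = Add(3, Mul(-1, 14100)) = Add(3, -14100) = -14097)
Pow(Add(b, Mul(Mul(-220, Add(-79, 43)), Pow(254848, -1))), Rational(1, 2)) = Pow(Add(-14097, Mul(Mul(-220, Add(-79, 43)), Pow(254848, -1))), Rational(1, 2)) = Pow(Add(-14097, Mul(Mul(-220, -36), Rational(1, 254848))), Rational(1, 2)) = Pow(Add(-14097, Mul(7920, Rational(1, 254848))), Rational(1, 2)) = Pow(Add(-14097, Rational(45, 1448)), Rational(1, 2)) = Pow(Rational(-20412411, 1448), Rational(1, 2)) = Mul(Rational(1, 724), I, Pow(7389292782, Rational(1, 2)))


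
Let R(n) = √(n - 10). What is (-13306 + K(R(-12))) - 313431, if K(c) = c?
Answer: -326737 + I*√22 ≈ -3.2674e+5 + 4.6904*I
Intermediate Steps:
R(n) = √(-10 + n)
(-13306 + K(R(-12))) - 313431 = (-13306 + √(-10 - 12)) - 313431 = (-13306 + √(-22)) - 313431 = (-13306 + I*√22) - 313431 = -326737 + I*√22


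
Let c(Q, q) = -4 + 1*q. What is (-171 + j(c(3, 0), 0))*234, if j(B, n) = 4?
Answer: -39078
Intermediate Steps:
c(Q, q) = -4 + q
(-171 + j(c(3, 0), 0))*234 = (-171 + 4)*234 = -167*234 = -39078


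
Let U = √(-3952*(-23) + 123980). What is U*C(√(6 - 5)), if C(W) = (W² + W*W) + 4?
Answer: 12*√53719 ≈ 2781.3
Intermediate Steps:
U = 2*√53719 (U = √(90896 + 123980) = √214876 = 2*√53719 ≈ 463.55)
C(W) = 4 + 2*W² (C(W) = (W² + W²) + 4 = 2*W² + 4 = 4 + 2*W²)
U*C(√(6 - 5)) = (2*√53719)*(4 + 2*(√(6 - 5))²) = (2*√53719)*(4 + 2*(√1)²) = (2*√53719)*(4 + 2*1²) = (2*√53719)*(4 + 2*1) = (2*√53719)*(4 + 2) = (2*√53719)*6 = 12*√53719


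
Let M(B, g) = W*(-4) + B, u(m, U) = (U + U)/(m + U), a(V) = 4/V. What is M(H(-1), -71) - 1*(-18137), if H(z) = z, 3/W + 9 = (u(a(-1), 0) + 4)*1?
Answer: 90692/5 ≈ 18138.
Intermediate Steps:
u(m, U) = 2*U/(U + m) (u(m, U) = (2*U)/(U + m) = 2*U/(U + m))
W = -⅗ (W = 3/(-9 + (2*0/(0 + 4/(-1)) + 4)*1) = 3/(-9 + (2*0/(0 + 4*(-1)) + 4)*1) = 3/(-9 + (2*0/(0 - 4) + 4)*1) = 3/(-9 + (2*0/(-4) + 4)*1) = 3/(-9 + (2*0*(-¼) + 4)*1) = 3/(-9 + (0 + 4)*1) = 3/(-9 + 4*1) = 3/(-9 + 4) = 3/(-5) = 3*(-⅕) = -⅗ ≈ -0.60000)
M(B, g) = 12/5 + B (M(B, g) = -⅗*(-4) + B = 12/5 + B)
M(H(-1), -71) - 1*(-18137) = (12/5 - 1) - 1*(-18137) = 7/5 + 18137 = 90692/5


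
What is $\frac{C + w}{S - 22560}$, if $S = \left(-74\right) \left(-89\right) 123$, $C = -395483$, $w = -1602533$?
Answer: $- \frac{999008}{393759} \approx -2.5371$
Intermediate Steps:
$S = 810078$ ($S = 6586 \cdot 123 = 810078$)
$\frac{C + w}{S - 22560} = \frac{-395483 - 1602533}{810078 - 22560} = - \frac{1998016}{787518} = \left(-1998016\right) \frac{1}{787518} = - \frac{999008}{393759}$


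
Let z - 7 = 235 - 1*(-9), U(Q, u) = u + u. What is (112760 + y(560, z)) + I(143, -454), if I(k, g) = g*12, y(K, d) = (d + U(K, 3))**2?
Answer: 173361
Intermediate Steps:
U(Q, u) = 2*u
z = 251 (z = 7 + (235 - 1*(-9)) = 7 + (235 + 9) = 7 + 244 = 251)
y(K, d) = (6 + d)**2 (y(K, d) = (d + 2*3)**2 = (d + 6)**2 = (6 + d)**2)
I(k, g) = 12*g
(112760 + y(560, z)) + I(143, -454) = (112760 + (6 + 251)**2) + 12*(-454) = (112760 + 257**2) - 5448 = (112760 + 66049) - 5448 = 178809 - 5448 = 173361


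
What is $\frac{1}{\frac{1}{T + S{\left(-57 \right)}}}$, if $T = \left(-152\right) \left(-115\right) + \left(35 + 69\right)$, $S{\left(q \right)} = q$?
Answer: $17527$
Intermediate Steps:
$T = 17584$ ($T = 17480 + 104 = 17584$)
$\frac{1}{\frac{1}{T + S{\left(-57 \right)}}} = \frac{1}{\frac{1}{17584 - 57}} = \frac{1}{\frac{1}{17527}} = 17527$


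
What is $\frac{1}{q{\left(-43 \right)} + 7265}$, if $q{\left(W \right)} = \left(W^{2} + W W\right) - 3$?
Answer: $\frac{1}{10960} \approx 9.1241 \cdot 10^{-5}$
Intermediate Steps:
$q{\left(W \right)} = -3 + 2 W^{2}$ ($q{\left(W \right)} = \left(W^{2} + W^{2}\right) - 3 = 2 W^{2} - 3 = -3 + 2 W^{2}$)
$\frac{1}{q{\left(-43 \right)} + 7265} = \frac{1}{\left(-3 + 2 \left(-43\right)^{2}\right) + 7265} = \frac{1}{\left(-3 + 2 \cdot 1849\right) + 7265} = \frac{1}{\left(-3 + 3698\right) + 7265} = \frac{1}{3695 + 7265} = \frac{1}{10960}$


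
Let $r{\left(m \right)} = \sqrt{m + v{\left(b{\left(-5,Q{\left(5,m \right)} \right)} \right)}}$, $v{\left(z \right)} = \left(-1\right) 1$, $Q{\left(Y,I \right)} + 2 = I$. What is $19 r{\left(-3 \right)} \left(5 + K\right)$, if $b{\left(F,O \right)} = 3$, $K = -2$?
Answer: $114 i \approx 114.0 i$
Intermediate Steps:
$Q{\left(Y,I \right)} = -2 + I$
$v{\left(z \right)} = -1$
$r{\left(m \right)} = \sqrt{-1 + m}$ ($r{\left(m \right)} = \sqrt{m - 1} = \sqrt{-1 + m}$)
$19 r{\left(-3 \right)} \left(5 + K\right) = 19 \sqrt{-1 - 3} \left(5 - 2\right) = 19 \sqrt{-4} \cdot 3 = 19 \cdot 2 i 3 = 19 \cdot 6 i = 114 i$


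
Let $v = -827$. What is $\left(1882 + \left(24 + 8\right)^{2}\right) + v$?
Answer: $2079$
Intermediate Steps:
$\left(1882 + \left(24 + 8\right)^{2}\right) + v = \left(1882 + \left(24 + 8\right)^{2}\right) - 827 = \left(1882 + 32^{2}\right) - 827 = \left(1882 + 1024\right) - 827 = 2906 - 827 = 2079$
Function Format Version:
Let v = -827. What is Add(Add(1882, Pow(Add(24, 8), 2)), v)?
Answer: 2079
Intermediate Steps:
Add(Add(1882, Pow(Add(24, 8), 2)), v) = Add(Add(1882, Pow(Add(24, 8), 2)), -827) = Add(Add(1882, Pow(32, 2)), -827) = Add(Add(1882, 1024), -827) = Add(2906, -827) = 2079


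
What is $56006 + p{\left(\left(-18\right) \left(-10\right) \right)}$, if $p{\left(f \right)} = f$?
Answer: $56186$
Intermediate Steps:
$56006 + p{\left(\left(-18\right) \left(-10\right) \right)} = 56006 - -180 = 56006 + 180 = 56186$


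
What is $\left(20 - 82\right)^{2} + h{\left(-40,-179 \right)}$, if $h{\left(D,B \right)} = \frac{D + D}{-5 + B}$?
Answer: $\frac{88422}{23} \approx 3844.4$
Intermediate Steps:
$h{\left(D,B \right)} = \frac{2 D}{-5 + B}$
$\left(20 - 82\right)^{2} + h{\left(-40,-179 \right)} = \left(20 - 82\right)^{2} + 2 \left(-40\right) \frac{1}{-5 - 179} = \left(-62\right)^{2} + 2 \left(-40\right) \frac{1}{-184} = 3844 + 2 \left(-40\right) \left(- \frac{1}{184}\right) = 3844 + \frac{10}{23} = \frac{88422}{23}$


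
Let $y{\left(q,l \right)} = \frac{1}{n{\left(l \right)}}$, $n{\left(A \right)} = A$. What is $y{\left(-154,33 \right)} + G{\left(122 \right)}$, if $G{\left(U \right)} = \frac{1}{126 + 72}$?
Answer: $\frac{7}{198} \approx 0.035354$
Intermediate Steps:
$G{\left(U \right)} = \frac{1}{198}$
$y{\left(q,l \right)} = \frac{1}{l}$
$y{\left(-154,33 \right)} + G{\left(122 \right)} = \frac{1}{33} + \frac{1}{198} = \frac{7}{198}$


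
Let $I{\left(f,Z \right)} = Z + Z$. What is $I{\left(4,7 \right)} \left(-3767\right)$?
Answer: $-52738$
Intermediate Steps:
$I{\left(f,Z \right)} = 2 Z$
$I{\left(4,7 \right)} \left(-3767\right) = 2 \cdot 7 \left(-3767\right) = 14 \left(-3767\right) = -52738$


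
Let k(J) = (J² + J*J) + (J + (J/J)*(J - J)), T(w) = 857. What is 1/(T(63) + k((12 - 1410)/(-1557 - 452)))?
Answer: 4036081/3465638807 ≈ 0.0011646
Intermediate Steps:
k(J) = J + 2*J² (k(J) = (J² + J²) + (J + 1*0) = 2*J² + (J + 0) = 2*J² + J = J + 2*J²)
1/(T(63) + k((12 - 1410)/(-1557 - 452))) = 1/(857 + ((12 - 1410)/(-1557 - 452))*(1 + 2*((12 - 1410)/(-1557 - 452)))) = 1/(857 + (-1398/(-2009))*(1 + 2*(-1398/(-2009)))) = 1/(857 + (-1398*(-1/2009))*(1 + 2*(-1398*(-1/2009)))) = 1/(857 + 1398*(1 + 2*(1398/2009))/2009) = 1/(857 + 1398*(1 + 2796/2009)/2009) = 1/(857 + (1398/2009)*(4805/2009)) = 1/(857 + 6717390/4036081) = 1/(3465638807/4036081) = 4036081/3465638807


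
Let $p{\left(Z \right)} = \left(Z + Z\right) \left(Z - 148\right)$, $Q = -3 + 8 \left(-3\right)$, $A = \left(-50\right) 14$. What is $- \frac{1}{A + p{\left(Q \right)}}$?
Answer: $- \frac{1}{8750} \approx -0.00011429$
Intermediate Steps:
$A = -700$
$Q = -27$ ($Q = -3 - 24 = -27$)
$p{\left(Z \right)} = 2 Z \left(-148 + Z\right)$
$- \frac{1}{A + p{\left(Q \right)}} = - \frac{1}{-700 + 2 \left(-27\right) \left(-148 - 27\right)} = - \frac{1}{-700 + 2 \left(-27\right) \left(-175\right)} = - \frac{1}{-700 + 9450} = - \frac{1}{8750}$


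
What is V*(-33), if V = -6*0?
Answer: 0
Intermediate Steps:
V = 0
V*(-33) = 0*(-33) = 0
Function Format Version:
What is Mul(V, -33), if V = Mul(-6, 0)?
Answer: 0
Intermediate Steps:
V = 0
Mul(V, -33) = Mul(0, -33) = 0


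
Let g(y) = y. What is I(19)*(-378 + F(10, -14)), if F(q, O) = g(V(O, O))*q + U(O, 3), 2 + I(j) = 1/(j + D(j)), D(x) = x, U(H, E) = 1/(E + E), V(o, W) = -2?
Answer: 59675/76 ≈ 785.20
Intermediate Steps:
U(H, E) = 1/(2*E)
I(j) = -2 + 1/(2*j) (I(j) = -2 + 1/(j + j) = -2 + 1/(2*j))
F(q, O) = ⅙ - 2*q (F(q, O) = -2*q + (½)/3 = -2*q + (½)*(⅓) = -2*q + ⅙ = ⅙ - 2*q)
I(19)*(-378 + F(10, -14)) = (-2 + (½)/19)*(-378 + (⅙ - 2*10)) = (-2 + (½)*(1/19))*(-378 + (⅙ - 20)) = (-2 + 1/38)*(-378 - 119/6) = -75/38*(-2387/6) = 59675/76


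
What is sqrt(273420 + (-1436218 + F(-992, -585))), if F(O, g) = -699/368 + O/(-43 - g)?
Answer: I*sqrt(722802931985933)/24932 ≈ 1078.3*I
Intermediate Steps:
F(O, g) = -699/368 + O/(-43 - g) (F(O, g) = -699*1/368 + O/(-43 - g) = -699/368 + O/(-43 - g))
sqrt(273420 + (-1436218 + F(-992, -585))) = sqrt(273420 + (-1436218 + (-30057 - 699*(-585) - 368*(-992))/(368*(43 - 585)))) = sqrt(273420 + (-1436218 + (1/368)*(-30057 + 408915 + 365056)/(-542))) = sqrt(273420 + (-1436218 + (1/368)*(-1/542)*743914)) = sqrt(273420 + (-1436218 - 371957/99728)) = sqrt(273420 - 143231520661/99728) = sqrt(-115963890901/99728) = I*sqrt(722802931985933)/24932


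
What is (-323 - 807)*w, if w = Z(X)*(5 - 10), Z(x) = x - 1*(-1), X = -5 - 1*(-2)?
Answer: -11300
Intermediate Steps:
X = -3 (X = -5 + 2 = -3)
Z(x) = 1 + x (Z(x) = x + 1 = 1 + x)
w = 10 (w = (1 - 3)*(5 - 10) = -2*(-5) = 10)
(-323 - 807)*w = (-323 - 807)*10 = -1130*10 = -11300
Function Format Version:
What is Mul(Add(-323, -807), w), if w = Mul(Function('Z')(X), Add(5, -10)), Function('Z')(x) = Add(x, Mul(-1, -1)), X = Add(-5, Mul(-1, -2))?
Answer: -11300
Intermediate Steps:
X = -3 (X = Add(-5, 2) = -3)
Function('Z')(x) = Add(1, x) (Function('Z')(x) = Add(x, 1) = Add(1, x))
w = 10 (w = Mul(Add(1, -3), Add(5, -10)) = Mul(-2, -5) = 10)
Mul(Add(-323, -807), w) = Mul(Add(-323, -807), 10) = Mul(-1130, 10) = -11300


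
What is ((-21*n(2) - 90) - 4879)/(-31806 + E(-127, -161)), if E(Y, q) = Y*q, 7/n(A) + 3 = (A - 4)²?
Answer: 5116/11359 ≈ 0.45039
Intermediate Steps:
n(A) = 7/(-3 + (-4 + A)²) (n(A) = 7/(-3 + (A - 4)²) = 7/(-3 + (-4 + A)²))
((-21*n(2) - 90) - 4879)/(-31806 + E(-127, -161)) = ((-147/(-3 + (-4 + 2)²) - 90) - 4879)/(-31806 - 127*(-161)) = ((-147/(-3 + (-2)²) - 90) - 4879)/(-31806 + 20447) = ((-147/(-3 + 4) - 90) - 4879)/(-11359) = ((-147/1 - 90) - 4879)*(-1/11359) = ((-147 - 90) - 4879)*(-1/11359) = (-237 - 4879)*(-1/11359) = -5116*(-1/11359) = 5116/11359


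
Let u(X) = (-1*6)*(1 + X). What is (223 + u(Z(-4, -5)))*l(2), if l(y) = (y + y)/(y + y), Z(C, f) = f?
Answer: 247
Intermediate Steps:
l(y) = 1 (l(y) = (2*y)/((2*y)) = (2*y)*(1/(2*y)) = 1)
u(X) = -6 - 6*X (u(X) = -6*(1 + X) = -6 - 6*X)
(223 + u(Z(-4, -5)))*l(2) = (223 + (-6 - 6*(-5)))*1 = (223 + (-6 + 30))*1 = (223 + 24)*1 = 247*1 = 247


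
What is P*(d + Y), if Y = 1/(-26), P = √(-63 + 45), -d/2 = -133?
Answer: 20745*I*√2/26 ≈ 1128.4*I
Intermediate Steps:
d = 266 (d = -2*(-133) = 266)
P = 3*I*√2 (P = √(-18) = 3*I*√2 ≈ 4.2426*I)
Y = -1/26 ≈ -0.038462
P*(d + Y) = (3*I*√2)*(266 - 1/26) = (3*I*√2)*(6915/26) = 20745*I*√2/26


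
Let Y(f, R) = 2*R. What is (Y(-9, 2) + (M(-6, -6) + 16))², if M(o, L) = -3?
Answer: 289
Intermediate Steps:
(Y(-9, 2) + (M(-6, -6) + 16))² = (2*2 + (-3 + 16))² = (4 + 13)² = 17² = 289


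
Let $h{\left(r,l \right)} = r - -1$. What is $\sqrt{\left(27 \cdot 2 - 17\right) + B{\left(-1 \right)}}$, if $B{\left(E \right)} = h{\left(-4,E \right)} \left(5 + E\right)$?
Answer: $5$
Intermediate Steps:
$h{\left(r,l \right)} = 1 + r$ ($h{\left(r,l \right)} = r + 1 = 1 + r$)
$B{\left(E \right)} = -15 - 3 E$ ($B{\left(E \right)} = \left(1 - 4\right) \left(5 + E\right) = - 3 \left(5 + E\right) = -15 - 3 E$)
$\sqrt{\left(27 \cdot 2 - 17\right) + B{\left(-1 \right)}} = \sqrt{\left(27 \cdot 2 - 17\right) - 12} = \sqrt{\left(54 - 17\right) + \left(-15 + 3\right)} = \sqrt{37 - 12} = \sqrt{25} = 5$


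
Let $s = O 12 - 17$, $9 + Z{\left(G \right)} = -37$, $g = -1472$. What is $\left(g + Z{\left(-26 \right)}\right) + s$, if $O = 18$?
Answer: $-1319$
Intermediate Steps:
$Z{\left(G \right)} = -46$ ($Z{\left(G \right)} = -9 - 37 = -46$)
$s = 199$ ($s = 18 \cdot 12 - 17 = 216 - 17 = 199$)
$\left(g + Z{\left(-26 \right)}\right) + s = \left(-1472 - 46\right) + 199 = -1518 + 199 = -1319$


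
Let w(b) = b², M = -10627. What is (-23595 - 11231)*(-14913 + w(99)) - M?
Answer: 178041139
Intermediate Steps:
(-23595 - 11231)*(-14913 + w(99)) - M = (-23595 - 11231)*(-14913 + 99²) - 1*(-10627) = -34826*(-14913 + 9801) + 10627 = -34826*(-5112) + 10627 = 178030512 + 10627 = 178041139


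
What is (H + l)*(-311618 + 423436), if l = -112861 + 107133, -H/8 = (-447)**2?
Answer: -179378435600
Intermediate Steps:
H = -1598472 (H = -8*(-447)**2 = -8*199809 = -1598472)
l = -5728
(H + l)*(-311618 + 423436) = (-1598472 - 5728)*(-311618 + 423436) = -1604200*111818 = -179378435600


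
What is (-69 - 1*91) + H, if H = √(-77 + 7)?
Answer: -160 + I*√70 ≈ -160.0 + 8.3666*I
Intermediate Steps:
H = I*√70 (H = √(-70) = I*√70 ≈ 8.3666*I)
(-69 - 1*91) + H = (-69 - 1*91) + I*√70 = (-69 - 91) + I*√70 = -160 + I*√70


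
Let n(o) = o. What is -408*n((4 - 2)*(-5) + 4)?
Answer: 2448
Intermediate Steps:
-408*n((4 - 2)*(-5) + 4) = -408*((4 - 2)*(-5) + 4) = -408*(2*(-5) + 4) = -408*(-10 + 4) = -408*(-6) = 2448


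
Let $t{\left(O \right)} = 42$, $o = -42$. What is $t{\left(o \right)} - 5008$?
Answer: $-4966$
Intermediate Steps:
$t{\left(o \right)} - 5008 = 42 - 5008 = -4966$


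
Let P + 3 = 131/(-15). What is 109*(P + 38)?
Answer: 42946/15 ≈ 2863.1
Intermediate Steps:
P = -176/15 (P = -3 + 131/(-15) = -3 + 131*(-1/15) = -3 - 131/15 = -176/15 ≈ -11.733)
109*(P + 38) = 109*(-176/15 + 38) = 109*(394/15) = 42946/15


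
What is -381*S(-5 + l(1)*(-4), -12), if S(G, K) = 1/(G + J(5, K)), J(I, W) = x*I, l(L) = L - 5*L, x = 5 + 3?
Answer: -127/17 ≈ -7.4706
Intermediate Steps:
x = 8
l(L) = -4*L
J(I, W) = 8*I
S(G, K) = 1/(40 + G) (S(G, K) = 1/(G + 8*5) = 1/(G + 40) = 1/(40 + G))
-381*S(-5 + l(1)*(-4), -12) = -381/(40 + (-5 - 4*1*(-4))) = -381/(40 + (-5 - 4*(-4))) = -381/(40 + (-5 + 16)) = -381/(40 + 11) = -381/51 = -381*1/51 = -127/17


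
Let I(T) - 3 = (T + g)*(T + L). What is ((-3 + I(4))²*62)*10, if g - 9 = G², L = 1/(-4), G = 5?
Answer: 12589875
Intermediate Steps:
L = -¼ ≈ -0.25000
g = 34 (g = 9 + 5² = 9 + 25 = 34)
I(T) = 3 + (34 + T)*(-¼ + T) (I(T) = 3 + (T + 34)*(T - ¼) = 3 + (34 + T)*(-¼ + T))
((-3 + I(4))²*62)*10 = ((-3 + (-11/2 + 4² + (135/4)*4))²*62)*10 = ((-3 + (-11/2 + 16 + 135))²*62)*10 = ((-3 + 291/2)²*62)*10 = ((285/2)²*62)*10 = ((81225/4)*62)*10 = (2517975/2)*10 = 12589875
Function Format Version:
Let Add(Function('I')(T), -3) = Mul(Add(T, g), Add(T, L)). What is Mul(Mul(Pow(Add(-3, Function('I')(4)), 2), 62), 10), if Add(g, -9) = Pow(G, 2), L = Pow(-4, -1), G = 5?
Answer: 12589875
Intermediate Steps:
L = Rational(-1, 4) ≈ -0.25000
g = 34 (g = Add(9, Pow(5, 2)) = Add(9, 25) = 34)
Function('I')(T) = Add(3, Mul(Add(34, T), Add(Rational(-1, 4), T))) (Function('I')(T) = Add(3, Mul(Add(T, 34), Add(T, Rational(-1, 4)))) = Add(3, Mul(Add(34, T), Add(Rational(-1, 4), T))))
Mul(Mul(Pow(Add(-3, Function('I')(4)), 2), 62), 10) = Mul(Mul(Pow(Add(-3, Add(Rational(-11, 2), Pow(4, 2), Mul(Rational(135, 4), 4))), 2), 62), 10) = Mul(Mul(Pow(Add(-3, Add(Rational(-11, 2), 16, 135)), 2), 62), 10) = Mul(Mul(Pow(Add(-3, Rational(291, 2)), 2), 62), 10) = Mul(Mul(Pow(Rational(285, 2), 2), 62), 10) = Mul(Mul(Rational(81225, 4), 62), 10) = Mul(Rational(2517975, 2), 10) = 12589875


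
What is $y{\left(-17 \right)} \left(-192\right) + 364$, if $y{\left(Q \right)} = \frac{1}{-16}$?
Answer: $376$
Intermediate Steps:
$y{\left(Q \right)} = - \frac{1}{16}$
$y{\left(-17 \right)} \left(-192\right) + 364 = \left(- \frac{1}{16}\right) \left(-192\right) + 364 = 12 + 364 = 376$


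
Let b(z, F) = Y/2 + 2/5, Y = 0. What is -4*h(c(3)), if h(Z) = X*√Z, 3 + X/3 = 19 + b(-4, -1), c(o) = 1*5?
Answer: -984*√5/5 ≈ -440.06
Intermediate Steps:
b(z, F) = ⅖ (b(z, F) = 0/2 + 2/5 = 0*(½) + 2*(⅕) = 0 + ⅖ = ⅖)
c(o) = 5
X = 246/5 (X = -9 + 3*(19 + ⅖) = -9 + 3*(97/5) = -9 + 291/5 = 246/5 ≈ 49.200)
h(Z) = 246*√Z/5
-4*h(c(3)) = -984*√5/5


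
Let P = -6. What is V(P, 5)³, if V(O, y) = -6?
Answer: -216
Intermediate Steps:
V(P, 5)³ = (-6)³ = -216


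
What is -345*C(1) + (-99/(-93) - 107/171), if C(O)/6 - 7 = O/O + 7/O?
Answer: -164593724/5301 ≈ -31050.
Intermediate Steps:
C(O) = 48 + 42/O (C(O) = 42 + 6*(O/O + 7/O) = 42 + 6*(1 + 7/O) = 42 + (6 + 42/O) = 48 + 42/O)
-345*C(1) + (-99/(-93) - 107/171) = -345*(48 + 42/1) + (-99/(-93) - 107/171) = -345*(48 + 42*1) + (-99*(-1/93) - 107*1/171) = -345*(48 + 42) + (33/31 - 107/171) = -345*90 + 2326/5301 = -31050 + 2326/5301 = -164593724/5301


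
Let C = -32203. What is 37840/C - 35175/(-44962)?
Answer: -568621555/1447911286 ≈ -0.39272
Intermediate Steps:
37840/C - 35175/(-44962) = 37840/(-32203) - 35175/(-44962) = 37840*(-1/32203) - 35175*(-1/44962) = -37840/32203 + 35175/44962 = -568621555/1447911286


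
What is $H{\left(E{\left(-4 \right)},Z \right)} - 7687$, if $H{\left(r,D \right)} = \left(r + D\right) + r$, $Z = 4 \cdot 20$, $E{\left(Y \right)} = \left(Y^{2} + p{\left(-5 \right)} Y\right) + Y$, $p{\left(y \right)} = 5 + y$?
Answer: $-7583$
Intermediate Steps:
$E{\left(Y \right)} = Y + Y^{2}$ ($E{\left(Y \right)} = \left(Y^{2} + \left(5 - 5\right) Y\right) + Y = \left(Y^{2} + 0 Y\right) + Y = \left(Y^{2} + 0\right) + Y = Y^{2} + Y = Y + Y^{2}$)
$Z = 80$
$H{\left(r,D \right)} = D + 2 r$ ($H{\left(r,D \right)} = \left(D + r\right) + r = D + 2 r$)
$H{\left(E{\left(-4 \right)},Z \right)} - 7687 = \left(80 + 2 \left(- 4 \left(1 - 4\right)\right)\right) - 7687 = \left(80 + 2 \left(\left(-4\right) \left(-3\right)\right)\right) - 7687 = \left(80 + 2 \cdot 12\right) - 7687 = \left(80 + 24\right) - 7687 = 104 - 7687 = -7583$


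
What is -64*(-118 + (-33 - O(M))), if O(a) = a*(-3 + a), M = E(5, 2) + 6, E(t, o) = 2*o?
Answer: 14144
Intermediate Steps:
M = 10 (M = 2*2 + 6 = 4 + 6 = 10)
-64*(-118 + (-33 - O(M))) = -64*(-118 + (-33 - 10*(-3 + 10))) = -64*(-118 + (-33 - 10*7)) = -64*(-118 + (-33 - 1*70)) = -64*(-118 + (-33 - 70)) = -64*(-118 - 103) = -64*(-221) = 14144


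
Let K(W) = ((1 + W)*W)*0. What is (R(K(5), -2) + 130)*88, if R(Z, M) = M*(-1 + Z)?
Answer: 11616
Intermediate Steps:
K(W) = 0 (K(W) = (W*(1 + W))*0 = 0)
(R(K(5), -2) + 130)*88 = (-2*(-1 + 0) + 130)*88 = (-2*(-1) + 130)*88 = (2 + 130)*88 = 132*88 = 11616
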